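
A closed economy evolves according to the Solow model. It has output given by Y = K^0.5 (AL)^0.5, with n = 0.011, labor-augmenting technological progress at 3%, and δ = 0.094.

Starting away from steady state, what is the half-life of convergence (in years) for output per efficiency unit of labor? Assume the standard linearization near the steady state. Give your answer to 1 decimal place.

Near the steady state the convergence rate is λ = (1 − α)(n + g + δ).
λ = (1 − 0.5) × 0.135 = 0.5 × 0.135 = 0.0675
Half-life = ln 2 / λ = 0.6931 / 0.0675 ≈ 10.27 years

half-life ≈ 10.3 years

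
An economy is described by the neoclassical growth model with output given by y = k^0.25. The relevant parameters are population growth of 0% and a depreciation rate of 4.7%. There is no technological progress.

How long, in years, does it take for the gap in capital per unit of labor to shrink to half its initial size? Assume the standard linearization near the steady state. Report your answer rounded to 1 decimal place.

Near the steady state the convergence rate is λ = (1 − α)(n + δ).
λ = (1 − 0.25) × 0.047 = 0.75 × 0.047 = 0.03525
Half-life = ln 2 / λ = 0.6931 / 0.03525 ≈ 19.66 years

t_½ ≈ 19.7 years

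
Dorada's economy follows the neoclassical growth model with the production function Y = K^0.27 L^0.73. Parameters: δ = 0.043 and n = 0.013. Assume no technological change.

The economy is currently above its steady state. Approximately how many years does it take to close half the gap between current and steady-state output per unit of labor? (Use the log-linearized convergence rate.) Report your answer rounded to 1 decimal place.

t_½ ≈ 17.0 years

Near the steady state the convergence rate is λ = (1 − α)(n + δ).
λ = (1 − 0.27) × 0.056 = 0.73 × 0.056 = 0.04088
Half-life = ln 2 / λ = 0.6931 / 0.04088 ≈ 16.95 years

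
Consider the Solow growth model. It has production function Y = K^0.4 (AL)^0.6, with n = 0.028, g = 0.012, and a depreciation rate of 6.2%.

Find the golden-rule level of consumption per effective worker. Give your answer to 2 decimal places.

c_gold ≈ 1.49

At the golden rule, f'(k) = n + g + δ, so α·k^(α−1) = n + g + δ and k_gold = (α/(n + g + δ))^(1/(1−α)).
k_gold = (0.4/0.102)^(1/0.6) = 3.9216^1.6667 ≈ 9.7527
c_gold = f(k_gold) − (n + g + δ)·k_gold = 2.4869 − 0.102×9.7527 ≈ 1.4921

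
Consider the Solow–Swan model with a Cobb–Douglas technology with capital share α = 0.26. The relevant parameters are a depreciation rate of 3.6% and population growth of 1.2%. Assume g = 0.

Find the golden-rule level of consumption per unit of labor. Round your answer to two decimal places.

c_gold ≈ 1.34

At the golden rule, f'(k) = n + δ, so α·k^(α−1) = n + δ and k_gold = (α/(n + δ))^(1/(1−α)).
k_gold = (0.26/0.048)^(1/0.74) = 5.4167^1.3514 ≈ 9.8077
c_gold = f(k_gold) − (n + δ)·k_gold = 1.8105 − 0.048×9.8077 ≈ 1.3397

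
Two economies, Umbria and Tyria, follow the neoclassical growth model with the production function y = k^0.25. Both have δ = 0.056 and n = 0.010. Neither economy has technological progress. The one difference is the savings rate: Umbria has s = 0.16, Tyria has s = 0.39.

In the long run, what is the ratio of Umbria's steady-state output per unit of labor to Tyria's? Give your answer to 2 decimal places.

ratio ≈ 0.74

Steady-state y* = [s/(n + δ)]^(α/(1−α)), so the ratio is [ (s_U/(n + δ)_U) / (s_T/(n + δ)_T) ]^0.3333.
s_U/(n + δ)_U = 0.16/0.066 = 2.4242; s_T/(n + δ)_T = 0.39/0.066 = 5.9091.
Ratio = (2.4242/5.9091)^0.3333 = 0.4102^0.3333 ≈ 0.7430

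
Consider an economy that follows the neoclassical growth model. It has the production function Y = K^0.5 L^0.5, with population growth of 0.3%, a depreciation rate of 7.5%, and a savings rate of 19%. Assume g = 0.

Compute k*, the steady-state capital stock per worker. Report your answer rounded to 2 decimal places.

Steady state requires s·f(k) = (n + δ)·k, i.e. s·k^α = (n + δ)·k.
Dividing both sides by k: k^(1−α) = s / (n + δ).
k^0.5 = 0.19 / (0.003 + 0.075) = 0.19 / 0.078 = 2.4359
k* = 2.4359^(1/0.5) ≈ 5.9336

k* ≈ 5.93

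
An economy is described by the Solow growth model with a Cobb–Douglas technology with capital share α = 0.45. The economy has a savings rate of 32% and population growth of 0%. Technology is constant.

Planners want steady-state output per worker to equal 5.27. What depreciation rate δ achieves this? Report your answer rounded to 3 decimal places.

δ ≈ 0.042

At the steady state, Δk = 0, so s·k^α = (n + δ)·k.
Since y* = [s/(n + δ)]^(α/(1−α)), we have s/(n + δ) = (y*)^((1−α)/α) = 5.27^1.2222 = 7.6242.
Therefore n + δ = s / 7.6242 = 0.32 / 7.6242 = 0.0420, so δ = 0.0420 − 0.000 = 0.0420.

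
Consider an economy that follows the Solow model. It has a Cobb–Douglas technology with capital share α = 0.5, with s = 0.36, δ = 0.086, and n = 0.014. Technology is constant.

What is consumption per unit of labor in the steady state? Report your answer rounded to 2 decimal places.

c* ≈ 2.30

Steady state requires s·f(k) = (n + δ)·k, i.e. s·k^α = (n + δ)·k.
Dividing both sides by k: k^(1−α) = s / (n + δ).
k^0.5 = 0.36 / (0.014 + 0.086) = 0.36 / 0.100 = 3.6000
k* = 3.6000^(1/0.5) ≈ 12.9600
y* = (k*)^α = 12.9600^0.5 ≈ 3.6000
c* = (1 − s)·y* = (1 − 0.36) × 3.6000 ≈ 2.3040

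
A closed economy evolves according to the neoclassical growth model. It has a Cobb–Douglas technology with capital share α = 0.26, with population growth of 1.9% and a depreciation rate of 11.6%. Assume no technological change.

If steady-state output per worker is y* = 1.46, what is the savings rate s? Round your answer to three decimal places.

s ≈ 0.396

In steady state, investment equals break-even investment: s·k^α = (n + δ)·k.
Since y* = [s/(n + δ)]^(α/(1−α)), we have s/(n + δ) = (y*)^((1−α)/α) = 1.46^2.8462 = 2.9362.
Therefore s = 2.9362 × (n + δ) = 2.9362 × 0.135 = 0.3964.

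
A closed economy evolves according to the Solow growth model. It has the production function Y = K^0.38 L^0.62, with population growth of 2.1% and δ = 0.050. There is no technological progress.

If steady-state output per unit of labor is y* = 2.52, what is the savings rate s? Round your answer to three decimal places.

s ≈ 0.321

At the steady state, Δk = 0, so s·k^α = (n + δ)·k.
Since y* = [s/(n + δ)]^(α/(1−α)), we have s/(n + δ) = (y*)^((1−α)/α) = 2.52^1.6316 = 4.5178.
Therefore s = 4.5178 × (n + δ) = 4.5178 × 0.071 = 0.3208.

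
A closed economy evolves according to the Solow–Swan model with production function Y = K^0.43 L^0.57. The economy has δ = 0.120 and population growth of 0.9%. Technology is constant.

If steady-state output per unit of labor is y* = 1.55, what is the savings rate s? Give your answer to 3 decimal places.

s ≈ 0.231

At the steady state, Δk = 0, so s·k^α = (n + δ)·k.
Since y* = [s/(n + δ)]^(α/(1−α)), we have s/(n + δ) = (y*)^((1−α)/α) = 1.55^1.3256 = 1.7877.
Therefore s = 1.7877 × (n + δ) = 1.7877 × 0.129 = 0.2306.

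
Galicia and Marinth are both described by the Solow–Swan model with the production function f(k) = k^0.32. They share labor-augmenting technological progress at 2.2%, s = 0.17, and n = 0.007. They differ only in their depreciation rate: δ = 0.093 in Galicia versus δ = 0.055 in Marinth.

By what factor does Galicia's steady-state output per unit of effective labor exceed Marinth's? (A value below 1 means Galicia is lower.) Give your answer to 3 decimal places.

Steady-state y* = [s/(n + g + δ)]^(α/(1−α)), so the ratio is [ (s_G/(n + g + δ)_G) / (s_M/(n + g + δ)_M) ]^0.4706.
s_G/(n + g + δ)_G = 0.17/0.122 = 1.3934; s_M/(n + g + δ)_M = 0.17/0.084 = 2.0238.
Ratio = (1.3934/2.0238)^0.4706 = 0.6885^0.4706 ≈ 0.8389

ratio ≈ 0.839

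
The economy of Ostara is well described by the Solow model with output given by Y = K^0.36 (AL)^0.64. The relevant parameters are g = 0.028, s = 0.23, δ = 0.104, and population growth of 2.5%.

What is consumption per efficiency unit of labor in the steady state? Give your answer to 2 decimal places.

c* = 0.95

In steady state, investment equals break-even investment: s·k^α = (n + g + δ)·k.
Rearranging, k^(1−α) = s / (n + g + δ).
k^0.64 = 0.23 / (0.025 + 0.028 + 0.104) = 0.23 / 0.157 = 1.4650
k* = 1.4650^(1/0.64) ≈ 1.8160
y* = (k*)^α = 1.8160^0.36 ≈ 1.2396
c* = (1 − s)·y* = (1 − 0.23) × 1.2396 ≈ 0.9545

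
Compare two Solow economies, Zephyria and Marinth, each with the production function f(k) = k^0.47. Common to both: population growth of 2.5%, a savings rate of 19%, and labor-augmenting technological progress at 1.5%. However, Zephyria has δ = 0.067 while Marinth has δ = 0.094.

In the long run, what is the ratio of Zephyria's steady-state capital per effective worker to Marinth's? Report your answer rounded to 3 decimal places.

k*_Z / k*_M ≈ 1.529

Steady-state k* = [s/(n + g + δ)]^(1/(1−α)), so the ratio is [ (s_Z/(n + g + δ)_Z) / (s_M/(n + g + δ)_M) ]^1.8868.
s_Z/(n + g + δ)_Z = 0.19/0.107 = 1.7757; s_M/(n + g + δ)_M = 0.19/0.134 = 1.4179.
Ratio = (1.7757/1.4179)^1.8868 = 1.2523^1.8868 ≈ 1.5288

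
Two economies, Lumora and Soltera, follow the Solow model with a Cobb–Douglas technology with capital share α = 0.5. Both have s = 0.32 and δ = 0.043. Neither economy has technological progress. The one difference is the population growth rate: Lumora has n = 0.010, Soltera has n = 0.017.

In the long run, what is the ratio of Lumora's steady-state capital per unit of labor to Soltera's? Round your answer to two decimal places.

k*_L / k*_S ≈ 1.28

Steady-state k* = [s/(n + δ)]^(1/(1−α)), so the ratio is [ (s_L/(n + δ)_L) / (s_S/(n + δ)_S) ]^2.
s_L/(n + δ)_L = 0.32/0.053 = 6.0377; s_S/(n + δ)_S = 0.32/0.060 = 5.3333.
Ratio = (6.0377/5.3333)^2 = 1.1321^2 ≈ 1.2817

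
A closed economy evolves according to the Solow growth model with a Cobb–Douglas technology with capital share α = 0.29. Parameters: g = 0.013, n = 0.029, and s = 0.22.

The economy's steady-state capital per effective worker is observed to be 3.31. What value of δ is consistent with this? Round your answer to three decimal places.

At the steady state, Δk = 0, so s·k^α = (n + g + δ)·k.
So s / (n + g + δ) = (k*)^(1−α) = 3.31^0.71 = 2.3393.
Therefore n + g + δ = s / 2.3393 = 0.22 / 2.3393 = 0.0940, so δ = 0.0940 − 0.042 = 0.0520.

δ ≈ 0.052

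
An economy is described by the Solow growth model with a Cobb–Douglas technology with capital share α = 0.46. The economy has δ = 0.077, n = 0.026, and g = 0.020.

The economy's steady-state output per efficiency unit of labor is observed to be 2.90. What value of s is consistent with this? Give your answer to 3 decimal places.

s ≈ 0.429

Steady state requires s·f(k) = (n + g + δ)·k, i.e. s·k^α = (n + g + δ)·k.
Since y* = [s/(n + g + δ)]^(α/(1−α)), we have s/(n + g + δ) = (y*)^((1−α)/α) = 2.90^1.1739 = 3.4899.
Therefore s = 3.4899 × (n + g + δ) = 3.4899 × 0.123 = 0.4293.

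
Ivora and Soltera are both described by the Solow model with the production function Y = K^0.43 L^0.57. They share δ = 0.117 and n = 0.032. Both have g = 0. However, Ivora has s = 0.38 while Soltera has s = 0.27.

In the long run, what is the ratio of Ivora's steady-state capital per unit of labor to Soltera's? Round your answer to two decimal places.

ratio ≈ 1.82

Steady-state k* = [s/(n + δ)]^(1/(1−α)), so the ratio is [ (s_I/(n + δ)_I) / (s_S/(n + δ)_S) ]^1.7544.
s_I/(n + δ)_I = 0.38/0.149 = 2.5503; s_S/(n + δ)_S = 0.27/0.149 = 1.8121.
Ratio = (2.5503/1.8121)^1.7544 = 1.4074^1.7544 ≈ 1.8213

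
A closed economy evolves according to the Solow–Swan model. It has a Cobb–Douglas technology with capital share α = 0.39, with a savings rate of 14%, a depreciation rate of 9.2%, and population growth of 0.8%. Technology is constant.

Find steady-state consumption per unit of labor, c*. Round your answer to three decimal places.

At the steady state, Δk = 0, so s·k^α = (n + δ)·k.
Dividing both sides by k: k^(1−α) = s / (n + δ).
k^0.61 = 0.14 / (0.008 + 0.092) = 0.14 / 0.100 = 1.4000
k* = 1.4000^(1/0.61) ≈ 1.7360
y* = (k*)^α = 1.7360^0.39 ≈ 1.2400
c* = (1 − s)·y* = (1 − 0.14) × 1.2400 ≈ 1.0664

c* ≈ 1.066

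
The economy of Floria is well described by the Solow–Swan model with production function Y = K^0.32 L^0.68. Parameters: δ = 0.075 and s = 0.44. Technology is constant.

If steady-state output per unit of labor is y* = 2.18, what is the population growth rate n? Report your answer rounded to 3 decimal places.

n ≈ 0.009

Steady state requires s·f(k) = (n + δ)·k, i.e. s·k^α = (n + δ)·k.
Since y* = [s/(n + δ)]^(α/(1−α)), we have s/(n + δ) = (y*)^((1−α)/α) = 2.18^2.125 = 5.2387.
Therefore n + δ = s / 5.2387 = 0.44 / 5.2387 = 0.0840, so n = 0.0840 − 0.075 = 0.0090.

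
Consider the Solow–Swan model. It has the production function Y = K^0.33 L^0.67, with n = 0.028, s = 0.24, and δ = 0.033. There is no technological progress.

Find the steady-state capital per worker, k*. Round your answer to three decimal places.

Steady state requires s·f(k) = (n + δ)·k, i.e. s·k^α = (n + δ)·k.
Dividing both sides by k: k^(1−α) = s / (n + δ).
k^0.67 = 0.24 / (0.028 + 0.033) = 0.24 / 0.061 = 3.9344
k* = 3.9344^(1/0.67) ≈ 7.7246

k* = 7.725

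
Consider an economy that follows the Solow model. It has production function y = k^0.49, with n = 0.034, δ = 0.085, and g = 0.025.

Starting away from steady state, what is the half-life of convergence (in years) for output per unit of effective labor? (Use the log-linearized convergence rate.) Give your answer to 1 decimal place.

Near the steady state the convergence rate is λ = (1 − α)(n + g + δ).
λ = (1 − 0.49) × 0.144 = 0.51 × 0.144 = 0.07344
Half-life = ln 2 / λ = 0.6931 / 0.07344 ≈ 9.44 years

about 9.4 years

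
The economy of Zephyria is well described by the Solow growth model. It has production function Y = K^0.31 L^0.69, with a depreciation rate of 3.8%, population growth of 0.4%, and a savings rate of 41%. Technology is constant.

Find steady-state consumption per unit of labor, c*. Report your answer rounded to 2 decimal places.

c* = 1.64

In steady state, investment equals break-even investment: s·k^α = (n + δ)·k.
Dividing both sides by k: k^(1−α) = s / (n + δ).
k^0.69 = 0.41 / (0.004 + 0.038) = 0.41 / 0.042 = 9.7619
k* = 9.7619^(1/0.69) ≈ 27.1711
y* = (k*)^α = 27.1711^0.31 ≈ 2.7834
c* = (1 − s)·y* = (1 − 0.41) × 2.7834 ≈ 1.6422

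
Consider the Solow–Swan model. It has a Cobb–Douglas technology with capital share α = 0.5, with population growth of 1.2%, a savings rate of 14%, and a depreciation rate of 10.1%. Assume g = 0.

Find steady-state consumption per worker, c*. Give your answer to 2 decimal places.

c* ≈ 1.07

In steady state, investment equals break-even investment: s·k^α = (n + δ)·k.
Rearranging, k^(1−α) = s / (n + δ).
k^0.5 = 0.14 / (0.012 + 0.101) = 0.14 / 0.113 = 1.2389
k* = 1.2389^(1/0.5) ≈ 1.5349
y* = (k*)^α = 1.5349^0.5 ≈ 1.2389
c* = (1 − s)·y* = (1 − 0.14) × 1.2389 ≈ 1.0655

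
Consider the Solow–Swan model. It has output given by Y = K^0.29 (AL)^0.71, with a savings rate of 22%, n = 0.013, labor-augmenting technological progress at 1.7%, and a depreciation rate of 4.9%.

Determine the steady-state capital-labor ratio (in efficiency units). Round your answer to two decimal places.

k* = 4.23

At the steady state, Δk = 0, so s·k^α = (n + g + δ)·k.
Rearranging, k^(1−α) = s / (n + g + δ).
k^0.71 = 0.22 / (0.013 + 0.017 + 0.049) = 0.22 / 0.079 = 2.7848
k* = 2.7848^(1/0.71) ≈ 4.2313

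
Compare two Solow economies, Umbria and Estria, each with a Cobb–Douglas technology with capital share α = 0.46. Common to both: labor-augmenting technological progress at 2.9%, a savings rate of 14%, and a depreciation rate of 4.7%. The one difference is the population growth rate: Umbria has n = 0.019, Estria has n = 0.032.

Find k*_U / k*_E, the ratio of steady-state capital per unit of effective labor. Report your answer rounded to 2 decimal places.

ratio ≈ 1.27

Steady-state k* = [s/(n + g + δ)]^(1/(1−α)), so the ratio is [ (s_U/(n + g + δ)_U) / (s_E/(n + g + δ)_E) ]^1.8519.
s_U/(n + g + δ)_U = 0.14/0.095 = 1.4737; s_E/(n + g + δ)_E = 0.14/0.108 = 1.2963.
Ratio = (1.4737/1.2963)^1.8519 = 1.1369^1.8519 ≈ 1.2682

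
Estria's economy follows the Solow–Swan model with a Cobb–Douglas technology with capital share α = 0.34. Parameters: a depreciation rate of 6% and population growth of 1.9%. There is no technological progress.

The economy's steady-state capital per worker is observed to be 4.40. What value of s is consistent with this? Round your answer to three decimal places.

s ≈ 0.210

Steady state requires s·f(k) = (n + δ)·k, i.e. s·k^α = (n + δ)·k.
So s / (n + δ) = (k*)^(1−α) = 4.40^0.66 = 2.6588.
Therefore s = 2.6588 × (n + δ) = 2.6588 × 0.079 = 0.2100.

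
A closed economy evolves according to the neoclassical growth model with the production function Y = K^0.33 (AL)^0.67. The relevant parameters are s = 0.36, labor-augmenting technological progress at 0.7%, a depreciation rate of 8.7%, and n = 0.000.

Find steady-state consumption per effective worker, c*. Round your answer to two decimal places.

At the steady state, Δk = 0, so s·k^α = (n + g + δ)·k.
Dividing both sides by k: k^(1−α) = s / (n + g + δ).
k^0.67 = 0.36 / (0.000 + 0.007 + 0.087) = 0.36 / 0.094 = 3.8298
k* = 3.8298^(1/0.67) ≈ 7.4201
y* = (k*)^α = 7.4201^0.33 ≈ 1.9375
c* = (1 − s)·y* = (1 − 0.36) × 1.9375 ≈ 1.2400

c* ≈ 1.24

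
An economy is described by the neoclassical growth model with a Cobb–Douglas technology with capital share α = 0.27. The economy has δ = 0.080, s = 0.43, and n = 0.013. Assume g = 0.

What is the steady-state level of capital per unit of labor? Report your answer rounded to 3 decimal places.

k* = 8.146

At the steady state, Δk = 0, so s·k^α = (n + δ)·k.
Dividing both sides by k: k^(1−α) = s / (n + δ).
k^0.73 = 0.43 / (0.013 + 0.080) = 0.43 / 0.093 = 4.6237
k* = 4.6237^(1/0.73) ≈ 8.1460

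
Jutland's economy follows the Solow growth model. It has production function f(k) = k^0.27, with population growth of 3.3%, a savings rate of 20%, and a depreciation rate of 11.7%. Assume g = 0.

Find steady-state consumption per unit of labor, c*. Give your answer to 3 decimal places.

c* = 0.890

Steady state requires s·f(k) = (n + δ)·k, i.e. s·k^α = (n + δ)·k.
Dividing both sides by k: k^(1−α) = s / (n + δ).
k^0.73 = 0.20 / (0.033 + 0.117) = 0.20 / 0.150 = 1.3333
k* = 1.3333^(1/0.73) ≈ 1.4830
y* = (k*)^α = 1.4830^0.27 ≈ 1.1123
c* = (1 − s)·y* = (1 − 0.20) × 1.1123 ≈ 0.8898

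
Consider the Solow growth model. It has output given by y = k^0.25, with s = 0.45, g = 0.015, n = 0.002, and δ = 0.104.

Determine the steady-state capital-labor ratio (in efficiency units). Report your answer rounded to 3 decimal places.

Steady state requires s·f(k) = (n + g + δ)·k, i.e. s·k^α = (n + g + δ)·k.
Dividing both sides by k: k^(1−α) = s / (n + g + δ).
k^0.75 = 0.45 / (0.002 + 0.015 + 0.104) = 0.45 / 0.121 = 3.7190
k* = 3.7190^(1/0.75) ≈ 5.7619

k* ≈ 5.762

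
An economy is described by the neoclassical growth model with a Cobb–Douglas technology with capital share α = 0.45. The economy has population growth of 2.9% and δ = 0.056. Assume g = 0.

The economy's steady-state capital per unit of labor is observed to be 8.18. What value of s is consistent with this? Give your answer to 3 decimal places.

In steady state, investment equals break-even investment: s·k^α = (n + δ)·k.
So s / (n + δ) = (k*)^(1−α) = 8.18^0.55 = 3.1770.
Therefore s = 3.1770 × (n + δ) = 3.1770 × 0.085 = 0.2700.

s ≈ 0.270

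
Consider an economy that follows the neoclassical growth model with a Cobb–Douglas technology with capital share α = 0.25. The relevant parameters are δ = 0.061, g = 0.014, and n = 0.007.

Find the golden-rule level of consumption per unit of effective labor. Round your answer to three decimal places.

At the golden rule, f'(k) = n + g + δ, so α·k^(α−1) = n + g + δ and k_gold = (α/(n + g + δ))^(1/(1−α)).
k_gold = (0.25/0.082)^(1/0.75) = 3.0488^1.3333 ≈ 4.4207
c_gold = f(k_gold) − (n + g + δ)·k_gold = 1.4500 − 0.082×4.4207 ≈ 1.0875

c_gold ≈ 1.088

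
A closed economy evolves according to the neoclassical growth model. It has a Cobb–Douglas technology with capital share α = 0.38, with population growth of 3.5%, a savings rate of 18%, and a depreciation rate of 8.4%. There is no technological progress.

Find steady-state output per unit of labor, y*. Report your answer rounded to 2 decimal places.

y* ≈ 1.29

Steady state requires s·f(k) = (n + δ)·k, i.e. s·k^α = (n + δ)·k.
Rearranging, k^(1−α) = s / (n + δ).
k^0.62 = 0.18 / (0.035 + 0.084) = 0.18 / 0.119 = 1.5126
k* = 1.5126^(1/0.62) ≈ 1.9493
y* = (k*)^α = 1.9493^0.38 ≈ 1.2887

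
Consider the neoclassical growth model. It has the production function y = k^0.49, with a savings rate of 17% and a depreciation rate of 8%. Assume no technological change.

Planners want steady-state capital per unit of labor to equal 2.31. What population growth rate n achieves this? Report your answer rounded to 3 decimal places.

Steady state requires s·f(k) = (n + δ)·k, i.e. s·k^α = (n + δ)·k.
So s / (n + δ) = (k*)^(1−α) = 2.31^0.51 = 1.5326.
Therefore n + δ = s / 1.5326 = 0.17 / 1.5326 = 0.1109, so n = 0.1109 − 0.080 = 0.0309.

n ≈ 0.031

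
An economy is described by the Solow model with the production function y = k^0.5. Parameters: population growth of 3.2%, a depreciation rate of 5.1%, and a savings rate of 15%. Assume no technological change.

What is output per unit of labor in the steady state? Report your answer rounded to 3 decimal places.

y* ≈ 1.807

Steady state requires s·f(k) = (n + δ)·k, i.e. s·k^α = (n + δ)·k.
Dividing both sides by k: k^(1−α) = s / (n + δ).
k^0.5 = 0.15 / (0.032 + 0.051) = 0.15 / 0.083 = 1.8072
k* = 1.8072^(1/0.5) ≈ 3.2660
y* = (k*)^α = 3.2660^0.5 ≈ 1.8072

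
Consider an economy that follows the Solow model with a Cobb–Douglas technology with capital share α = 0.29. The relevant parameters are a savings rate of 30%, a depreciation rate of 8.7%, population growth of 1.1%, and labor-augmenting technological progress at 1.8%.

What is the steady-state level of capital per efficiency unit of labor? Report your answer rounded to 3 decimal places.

k* ≈ 3.813

In steady state, investment equals break-even investment: s·k^α = (n + g + δ)·k.
Dividing both sides by k: k^(1−α) = s / (n + g + δ).
k^0.71 = 0.30 / (0.011 + 0.018 + 0.087) = 0.30 / 0.116 = 2.5862
k* = 2.5862^(1/0.71) ≈ 3.8125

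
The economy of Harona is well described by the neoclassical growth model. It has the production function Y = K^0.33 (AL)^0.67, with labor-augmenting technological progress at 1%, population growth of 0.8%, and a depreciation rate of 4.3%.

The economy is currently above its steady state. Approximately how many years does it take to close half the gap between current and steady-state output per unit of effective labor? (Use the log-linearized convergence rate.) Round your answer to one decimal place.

Near the steady state the convergence rate is λ = (1 − α)(n + g + δ).
λ = (1 − 0.33) × 0.061 = 0.67 × 0.061 = 0.04087
Half-life = ln 2 / λ = 0.6931 / 0.04087 ≈ 16.96 years

half-life ≈ 17.0 years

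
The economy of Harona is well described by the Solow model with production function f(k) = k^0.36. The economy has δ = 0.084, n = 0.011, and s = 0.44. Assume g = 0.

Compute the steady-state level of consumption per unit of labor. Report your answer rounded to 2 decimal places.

At the steady state, Δk = 0, so s·k^α = (n + δ)·k.
Rearranging, k^(1−α) = s / (n + δ).
k^0.64 = 0.44 / (0.011 + 0.084) = 0.44 / 0.095 = 4.6316
k* = 4.6316^(1/0.64) ≈ 10.9700
y* = (k*)^α = 10.9700^0.36 ≈ 2.3685
c* = (1 − s)·y* = (1 − 0.44) × 2.3685 ≈ 1.3264

c* = 1.33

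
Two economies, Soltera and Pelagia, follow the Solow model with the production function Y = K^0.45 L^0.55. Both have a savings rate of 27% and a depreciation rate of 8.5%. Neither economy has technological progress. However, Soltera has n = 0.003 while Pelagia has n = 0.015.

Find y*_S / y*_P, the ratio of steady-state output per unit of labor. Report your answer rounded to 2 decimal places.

y*_S / y*_P ≈ 1.11

Steady-state y* = [s/(n + δ)]^(α/(1−α)), so the ratio is [ (s_S/(n + δ)_S) / (s_P/(n + δ)_P) ]^0.8182.
s_S/(n + δ)_S = 0.27/0.088 = 3.0682; s_P/(n + δ)_P = 0.27/0.100 = 2.7000.
Ratio = (3.0682/2.7000)^0.8182 = 1.1364^0.8182 ≈ 1.1103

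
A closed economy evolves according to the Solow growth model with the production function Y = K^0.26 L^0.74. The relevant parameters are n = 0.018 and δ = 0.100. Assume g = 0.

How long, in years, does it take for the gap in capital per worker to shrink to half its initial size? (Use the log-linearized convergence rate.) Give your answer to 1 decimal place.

Near the steady state the convergence rate is λ = (1 − α)(n + δ).
λ = (1 − 0.26) × 0.118 = 0.74 × 0.118 = 0.08732
Half-life = ln 2 / λ = 0.6931 / 0.08732 ≈ 7.94 years

t_½ ≈ 7.9 years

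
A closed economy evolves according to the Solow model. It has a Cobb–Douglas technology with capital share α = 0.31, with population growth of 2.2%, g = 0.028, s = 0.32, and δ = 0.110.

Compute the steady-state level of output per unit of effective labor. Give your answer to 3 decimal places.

At the steady state, Δk = 0, so s·k^α = (n + g + δ)·k.
Dividing both sides by k: k^(1−α) = s / (n + g + δ).
k^0.69 = 0.32 / (0.022 + 0.028 + 0.110) = 0.32 / 0.160 = 2.0000
k* = 2.0000^(1/0.69) ≈ 2.7307
y* = (k*)^α = 2.7307^0.31 ≈ 1.3654

y* = 1.365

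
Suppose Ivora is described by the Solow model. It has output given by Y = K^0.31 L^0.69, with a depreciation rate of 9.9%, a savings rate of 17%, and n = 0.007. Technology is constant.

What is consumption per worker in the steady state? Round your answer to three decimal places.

c* = 1.026

At the steady state, Δk = 0, so s·k^α = (n + δ)·k.
Rearranging, k^(1−α) = s / (n + δ).
k^0.69 = 0.17 / (0.007 + 0.099) = 0.17 / 0.106 = 1.6038
k* = 1.6038^(1/0.69) ≈ 1.9830
y* = (k*)^α = 1.9830^0.31 ≈ 1.2364
c* = (1 − s)·y* = (1 − 0.17) × 1.2364 ≈ 1.0262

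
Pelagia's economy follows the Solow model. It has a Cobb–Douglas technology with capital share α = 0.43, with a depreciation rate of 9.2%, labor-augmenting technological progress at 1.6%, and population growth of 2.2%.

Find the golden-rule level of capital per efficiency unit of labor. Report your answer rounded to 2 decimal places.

The golden rule sets f'(k) = n + g + δ, i.e. α·k^(α−1) = n + g + δ.
So k^(1−α) = α / (n + g + δ) = 0.43 / 0.130 = 3.3077.
k_gold = 3.3077^(1/0.57) ≈ 8.1555

k_gold ≈ 8.16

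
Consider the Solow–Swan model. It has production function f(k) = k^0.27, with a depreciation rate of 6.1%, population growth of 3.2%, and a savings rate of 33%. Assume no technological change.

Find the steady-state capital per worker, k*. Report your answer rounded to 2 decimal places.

k* ≈ 5.67

In steady state, investment equals break-even investment: s·k^α = (n + δ)·k.
Rearranging, k^(1−α) = s / (n + δ).
k^0.73 = 0.33 / (0.032 + 0.061) = 0.33 / 0.093 = 3.5484
k* = 3.5484^(1/0.73) ≈ 5.6685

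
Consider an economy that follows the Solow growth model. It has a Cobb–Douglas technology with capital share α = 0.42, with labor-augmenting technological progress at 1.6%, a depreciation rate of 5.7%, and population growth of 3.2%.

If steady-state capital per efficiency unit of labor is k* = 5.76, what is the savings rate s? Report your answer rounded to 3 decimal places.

s ≈ 0.290

At the steady state, Δk = 0, so s·k^α = (n + g + δ)·k.
So s / (n + g + δ) = (k*)^(1−α) = 5.76^0.58 = 2.7609.
Therefore s = 2.7609 × (n + g + δ) = 2.7609 × 0.105 = 0.2899.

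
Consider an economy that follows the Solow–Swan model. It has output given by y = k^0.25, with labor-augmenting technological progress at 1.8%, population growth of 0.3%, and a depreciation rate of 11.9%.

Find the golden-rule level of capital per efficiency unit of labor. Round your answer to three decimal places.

k_gold ≈ 2.166

The golden rule sets f'(k) = n + g + δ, i.e. α·k^(α−1) = n + g + δ.
So k^(1−α) = α / (n + g + δ) = 0.25 / 0.140 = 1.7857.
k_gold = 1.7857^(1/0.75) ≈ 2.1664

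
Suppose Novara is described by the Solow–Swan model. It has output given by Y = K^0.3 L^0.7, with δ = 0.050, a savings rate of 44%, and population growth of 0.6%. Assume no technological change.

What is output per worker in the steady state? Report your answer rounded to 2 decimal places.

In steady state, investment equals break-even investment: s·k^α = (n + δ)·k.
Rearranging, k^(1−α) = s / (n + δ).
k^0.7 = 0.44 / (0.006 + 0.050) = 0.44 / 0.056 = 7.8571
k* = 7.8571^(1/0.7) ≈ 19.0084
y* = (k*)^α = 19.0084^0.3 ≈ 2.4193

y* = 2.42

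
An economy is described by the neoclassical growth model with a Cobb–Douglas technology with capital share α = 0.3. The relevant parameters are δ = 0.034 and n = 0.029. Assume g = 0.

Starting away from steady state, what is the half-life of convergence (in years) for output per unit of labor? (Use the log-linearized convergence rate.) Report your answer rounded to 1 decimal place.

about 15.7 years

Near the steady state the convergence rate is λ = (1 − α)(n + δ).
λ = (1 − 0.3) × 0.063 = 0.7 × 0.063 = 0.0441
Half-life = ln 2 / λ = 0.6931 / 0.0441 ≈ 15.72 years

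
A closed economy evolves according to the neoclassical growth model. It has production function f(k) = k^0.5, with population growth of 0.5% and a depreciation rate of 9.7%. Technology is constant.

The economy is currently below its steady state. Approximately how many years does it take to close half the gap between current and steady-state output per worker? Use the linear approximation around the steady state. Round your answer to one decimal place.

t_½ ≈ 13.6 years

Near the steady state the convergence rate is λ = (1 − α)(n + δ).
λ = (1 − 0.5) × 0.102 = 0.5 × 0.102 = 0.0510
Half-life = ln 2 / λ = 0.6931 / 0.0510 ≈ 13.59 years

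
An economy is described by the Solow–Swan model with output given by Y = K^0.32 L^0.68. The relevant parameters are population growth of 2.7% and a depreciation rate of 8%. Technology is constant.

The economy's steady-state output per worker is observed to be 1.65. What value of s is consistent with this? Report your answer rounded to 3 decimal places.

s ≈ 0.310

In steady state, investment equals break-even investment: s·k^α = (n + δ)·k.
Since y* = [s/(n + δ)]^(α/(1−α)), we have s/(n + δ) = (y*)^((1−α)/α) = 1.65^2.125 = 2.8984.
Therefore s = 2.8984 × (n + δ) = 2.8984 × 0.107 = 0.3101.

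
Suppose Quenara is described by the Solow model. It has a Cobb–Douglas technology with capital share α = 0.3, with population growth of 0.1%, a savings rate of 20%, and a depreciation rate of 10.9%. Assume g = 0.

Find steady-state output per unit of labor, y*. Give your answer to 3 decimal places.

In steady state, investment equals break-even investment: s·k^α = (n + δ)·k.
Dividing both sides by k: k^(1−α) = s / (n + δ).
k^0.7 = 0.20 / (0.001 + 0.109) = 0.20 / 0.110 = 1.8182
k* = 1.8182^(1/0.7) ≈ 2.3492
y* = (k*)^α = 2.3492^0.3 ≈ 1.2920

y* ≈ 1.292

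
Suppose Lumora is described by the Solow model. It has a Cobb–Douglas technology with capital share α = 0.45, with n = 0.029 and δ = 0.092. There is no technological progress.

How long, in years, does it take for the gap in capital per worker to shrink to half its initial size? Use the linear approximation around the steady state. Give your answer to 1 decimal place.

t_½ ≈ 10.4 years

Near the steady state the convergence rate is λ = (1 − α)(n + δ).
λ = (1 − 0.45) × 0.121 = 0.55 × 0.121 = 0.06655
Half-life = ln 2 / λ = 0.6931 / 0.06655 ≈ 10.41 years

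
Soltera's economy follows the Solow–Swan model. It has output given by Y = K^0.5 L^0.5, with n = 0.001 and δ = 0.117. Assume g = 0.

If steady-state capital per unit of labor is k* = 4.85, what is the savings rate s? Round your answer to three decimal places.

Steady state requires s·f(k) = (n + δ)·k, i.e. s·k^α = (n + δ)·k.
So s / (n + δ) = (k*)^(1−α) = 4.85^0.5 = 2.2023.
Therefore s = 2.2023 × (n + δ) = 2.2023 × 0.118 = 0.2599.

s ≈ 0.260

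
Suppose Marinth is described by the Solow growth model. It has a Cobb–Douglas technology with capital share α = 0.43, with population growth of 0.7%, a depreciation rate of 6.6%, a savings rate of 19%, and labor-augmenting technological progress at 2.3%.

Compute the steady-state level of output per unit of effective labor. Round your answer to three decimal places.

y* = 1.674

In steady state, investment equals break-even investment: s·k^α = (n + g + δ)·k.
Dividing both sides by k: k^(1−α) = s / (n + g + δ).
k^0.57 = 0.19 / (0.007 + 0.023 + 0.066) = 0.19 / 0.096 = 1.9792
k* = 1.9792^(1/0.57) ≈ 3.3125
y* = (k*)^α = 3.3125^0.43 ≈ 1.6737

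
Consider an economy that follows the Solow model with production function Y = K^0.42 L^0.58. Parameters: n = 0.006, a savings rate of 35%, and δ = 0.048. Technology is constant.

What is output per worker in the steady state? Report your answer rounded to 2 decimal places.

y* = 3.87

In steady state, investment equals break-even investment: s·k^α = (n + δ)·k.
Dividing both sides by k: k^(1−α) = s / (n + δ).
k^0.58 = 0.35 / (0.006 + 0.048) = 0.35 / 0.054 = 6.4815
k* = 6.4815^(1/0.58) ≈ 25.0865
y* = (k*)^α = 25.0865^0.42 ≈ 3.8705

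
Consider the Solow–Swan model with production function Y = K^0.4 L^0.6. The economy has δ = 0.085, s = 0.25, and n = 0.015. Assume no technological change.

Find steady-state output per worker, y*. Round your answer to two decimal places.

Steady state requires s·f(k) = (n + δ)·k, i.e. s·k^α = (n + δ)·k.
Rearranging, k^(1−α) = s / (n + δ).
k^0.6 = 0.25 / (0.015 + 0.085) = 0.25 / 0.100 = 2.5000
k* = 2.5000^(1/0.6) ≈ 4.6050
y* = (k*)^α = 4.6050^0.4 ≈ 1.8420

y* = 1.84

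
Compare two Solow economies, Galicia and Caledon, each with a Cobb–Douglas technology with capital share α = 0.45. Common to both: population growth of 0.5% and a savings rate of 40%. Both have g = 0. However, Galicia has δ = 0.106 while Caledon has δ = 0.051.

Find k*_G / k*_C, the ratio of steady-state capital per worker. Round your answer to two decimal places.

Steady-state k* = [s/(n + δ)]^(1/(1−α)), so the ratio is [ (s_G/(n + δ)_G) / (s_C/(n + δ)_C) ]^1.8182.
s_G/(n + δ)_G = 0.40/0.111 = 3.6036; s_C/(n + δ)_C = 0.40/0.056 = 7.1429.
Ratio = (3.6036/7.1429)^1.8182 = 0.5045^1.8182 ≈ 0.2882

k*_G / k*_C ≈ 0.29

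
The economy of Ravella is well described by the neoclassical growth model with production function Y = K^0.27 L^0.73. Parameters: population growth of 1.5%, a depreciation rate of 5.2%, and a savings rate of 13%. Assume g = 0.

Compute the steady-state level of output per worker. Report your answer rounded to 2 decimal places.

y* = 1.28

At the steady state, Δk = 0, so s·k^α = (n + δ)·k.
Dividing both sides by k: k^(1−α) = s / (n + δ).
k^0.73 = 0.13 / (0.015 + 0.052) = 0.13 / 0.067 = 1.9403
k* = 1.9403^(1/0.73) ≈ 2.4794
y* = (k*)^α = 2.4794^0.27 ≈ 1.2778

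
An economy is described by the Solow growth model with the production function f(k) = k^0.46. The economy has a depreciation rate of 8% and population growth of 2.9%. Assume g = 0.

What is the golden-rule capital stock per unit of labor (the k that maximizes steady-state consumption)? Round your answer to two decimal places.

The golden rule sets f'(k) = n + δ, i.e. α·k^(α−1) = n + δ.
So k^(1−α) = α / (n + δ) = 0.46 / 0.109 = 4.2202.
k_gold = 4.2202^(1/0.54) ≈ 14.3888

k_gold ≈ 14.39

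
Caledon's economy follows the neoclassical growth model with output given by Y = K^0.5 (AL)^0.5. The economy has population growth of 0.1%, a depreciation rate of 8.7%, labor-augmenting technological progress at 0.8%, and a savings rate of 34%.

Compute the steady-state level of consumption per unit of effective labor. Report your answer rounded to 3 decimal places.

In steady state, investment equals break-even investment: s·k^α = (n + g + δ)·k.
Rearranging, k^(1−α) = s / (n + g + δ).
k^0.5 = 0.34 / (0.001 + 0.008 + 0.087) = 0.34 / 0.096 = 3.5417
k* = 3.5417^(1/0.5) ≈ 12.5436
y* = (k*)^α = 12.5436^0.5 ≈ 3.5417
c* = (1 − s)·y* = (1 − 0.34) × 3.5417 ≈ 2.3375

c* = 2.338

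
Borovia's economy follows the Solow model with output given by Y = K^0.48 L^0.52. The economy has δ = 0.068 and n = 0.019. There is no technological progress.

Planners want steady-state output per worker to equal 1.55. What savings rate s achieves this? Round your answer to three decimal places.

s ≈ 0.140

Steady state requires s·f(k) = (n + δ)·k, i.e. s·k^α = (n + δ)·k.
Since y* = [s/(n + δ)]^(α/(1−α)), we have s/(n + δ) = (y*)^((1−α)/α) = 1.55^1.0833 = 1.6076.
Therefore s = 1.6076 × (n + δ) = 1.6076 × 0.087 = 0.1399.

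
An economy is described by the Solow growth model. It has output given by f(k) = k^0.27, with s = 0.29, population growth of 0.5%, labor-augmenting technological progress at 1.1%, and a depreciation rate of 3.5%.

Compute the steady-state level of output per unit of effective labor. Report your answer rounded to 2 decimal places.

y* ≈ 1.90

In steady state, investment equals break-even investment: s·k^α = (n + g + δ)·k.
Rearranging, k^(1−α) = s / (n + g + δ).
k^0.73 = 0.29 / (0.005 + 0.011 + 0.035) = 0.29 / 0.051 = 5.6863
k* = 5.6863^(1/0.73) ≈ 10.8147
y* = (k*)^α = 10.8147^0.27 ≈ 1.9019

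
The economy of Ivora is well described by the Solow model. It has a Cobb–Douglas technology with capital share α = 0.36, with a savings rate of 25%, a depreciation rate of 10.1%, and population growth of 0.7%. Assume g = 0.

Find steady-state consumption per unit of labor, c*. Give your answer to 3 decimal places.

c* = 1.203

Steady state requires s·f(k) = (n + δ)·k, i.e. s·k^α = (n + δ)·k.
Rearranging, k^(1−α) = s / (n + δ).
k^0.64 = 0.25 / (0.007 + 0.101) = 0.25 / 0.108 = 2.3148
k* = 2.3148^(1/0.64) ≈ 3.7115
y* = (k*)^α = 3.7115^0.36 ≈ 1.6034
c* = (1 − s)·y* = (1 − 0.25) × 1.6034 ≈ 1.2026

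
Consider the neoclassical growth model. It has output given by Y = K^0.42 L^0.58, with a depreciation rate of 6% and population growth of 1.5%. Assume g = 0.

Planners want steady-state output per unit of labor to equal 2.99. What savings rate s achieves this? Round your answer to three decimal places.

s ≈ 0.340

In steady state, investment equals break-even investment: s·k^α = (n + δ)·k.
Since y* = [s/(n + δ)]^(α/(1−α)), we have s/(n + δ) = (y*)^((1−α)/α) = 2.99^1.381 = 4.5384.
Therefore s = 4.5384 × (n + δ) = 4.5384 × 0.075 = 0.3404.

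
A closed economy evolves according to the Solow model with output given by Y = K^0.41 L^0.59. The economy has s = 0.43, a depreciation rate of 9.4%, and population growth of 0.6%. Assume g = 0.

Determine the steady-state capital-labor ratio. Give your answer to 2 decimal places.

Steady state requires s·f(k) = (n + δ)·k, i.e. s·k^α = (n + δ)·k.
Dividing both sides by k: k^(1−α) = s / (n + δ).
k^0.59 = 0.43 / (0.006 + 0.094) = 0.43 / 0.100 = 4.3000
k* = 4.3000^(1/0.59) ≈ 11.8488

k* ≈ 11.85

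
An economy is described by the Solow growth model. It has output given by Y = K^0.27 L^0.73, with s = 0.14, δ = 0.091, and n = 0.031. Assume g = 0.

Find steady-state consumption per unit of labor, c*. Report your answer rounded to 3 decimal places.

c* = 0.905

At the steady state, Δk = 0, so s·k^α = (n + δ)·k.
Rearranging, k^(1−α) = s / (n + δ).
k^0.73 = 0.14 / (0.031 + 0.091) = 0.14 / 0.122 = 1.1475
k* = 1.1475^(1/0.73) ≈ 1.2074
y* = (k*)^α = 1.2074^0.27 ≈ 1.0522
c* = (1 − s)·y* = (1 − 0.14) × 1.0522 ≈ 0.9049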